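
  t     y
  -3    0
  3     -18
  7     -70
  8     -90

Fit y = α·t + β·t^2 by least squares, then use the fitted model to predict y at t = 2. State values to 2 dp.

ŷ = -10.05

Forming MᵀM = [[131, 855]; [855, 6659]] and Mᵀy = [-1264, -9352]ᵀ gives MᵀM·[α, β]ᵀ = Mᵀy.
Eliminating β: 6659·(row 1) − 855·(row 2) gives 141304·α = 6659·(-1264) − 855·(-9352) = -421016, so α = -52627/17663.
Then β = ((-9352) − 855·(-52627/17663))/6659 = -18049/17663.
At t = 2: ŷ = (-52627/17663)·(2) + (-18049/17663)·(4) = -177450/17663.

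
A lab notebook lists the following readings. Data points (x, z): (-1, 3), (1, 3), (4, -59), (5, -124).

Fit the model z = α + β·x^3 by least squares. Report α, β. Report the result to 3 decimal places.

The normal system AᵀA·[α, β]ᵀ = Aᵀz is [[4, 189]; [189, 19723]]·[α, β]ᵀ = [-177, -19276]ᵀ.
det = 4·19723 − 189² = 43171.
α = ((-177)·19723 − 189·(-19276))/43171 = 152193/43171; β = (4·(-19276) − 189·(-177))/43171 = -43651/43171.

α = 3.525, β = -1.011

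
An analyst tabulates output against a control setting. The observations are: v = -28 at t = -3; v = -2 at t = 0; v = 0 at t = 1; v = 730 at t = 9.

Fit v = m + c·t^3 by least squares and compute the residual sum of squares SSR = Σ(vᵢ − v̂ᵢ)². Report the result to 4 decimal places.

Forming MᵀM = [[4, 703]; [703, 532171]] and Mᵀv = [700, 532926]ᵀ gives MᵀM·[m, c]ᵀ = Mᵀv.
Δ = 4·532171 − 703² = 1634475.
m = (700·532171 − 703·532926)/1634475 = -3026/2325; c = (4·532926 − 703·700)/1634475 = 1639604/1634475.
Residuals: 631286/1634475, -1624/2325, 162558/544825, 22712/1634475; SSR = 1187096/1634475.

SSR = 0.7263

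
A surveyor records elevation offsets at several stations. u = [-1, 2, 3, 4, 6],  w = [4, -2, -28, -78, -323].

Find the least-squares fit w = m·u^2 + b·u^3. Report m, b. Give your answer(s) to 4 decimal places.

m = 3.1368, b = -2.0176

Forming MᵀM = [[1650, 9074]; [9074, 51546]] and Mᵀw = [-13132, -75536]ᵀ gives MᵀM·[m, b]ᵀ = Mᵀw.
det = 1650·51546 − 9074² = 2713424.
m = ((-13132)·51546 − 9074·(-75536))/2713424 = 1063949/339178; b = (1650·(-75536) − 9074·(-13132))/2713424 = -684329/339178.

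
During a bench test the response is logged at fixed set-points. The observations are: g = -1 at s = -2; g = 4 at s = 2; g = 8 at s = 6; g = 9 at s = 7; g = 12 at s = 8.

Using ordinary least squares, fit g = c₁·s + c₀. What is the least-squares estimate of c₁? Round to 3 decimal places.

The normal system MᵀM·[c₁, c₀]ᵀ = Mᵀg is [[157, 21]; [21, 5]]·[c₁, c₀]ᵀ = [217, 32]ᵀ.
Determinant 157·5 − 21² = 344.
c₁ = (217·5 − 21·32)/344 = 413/344; c₀ = (157·32 − 21·217)/344 = 467/344.

c₁ = 1.201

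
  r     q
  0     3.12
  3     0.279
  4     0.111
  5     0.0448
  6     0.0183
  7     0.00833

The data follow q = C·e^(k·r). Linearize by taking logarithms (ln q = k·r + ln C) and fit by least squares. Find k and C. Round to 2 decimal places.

Let Y = ln q. Fitting Y = k·r + ln C by least squares:
Σr = 25.0000, Σ(r)² = 135.0000, Σln q = -14.2312, Σr·ln q = -85.6706.
Equations: 135.0000·k + 25.0000·ln C = -85.6706;  25.0000·k + 6·ln C = -14.2312.
Solving (det = 185.0000): k = -0.85537, ln C = 1.19216, so C = exp(1.19216) = 3.29420.

k = -0.86, C = 3.29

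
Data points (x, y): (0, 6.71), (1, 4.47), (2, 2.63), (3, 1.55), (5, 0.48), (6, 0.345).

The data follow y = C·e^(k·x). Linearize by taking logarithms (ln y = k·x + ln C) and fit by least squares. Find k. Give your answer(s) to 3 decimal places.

Taking logs, ln y = k·x + ln C, so regress ln y on x.
Σx = 17.0000, Σ(x)² = 75.0000, Σln y = 3.0080, Σx·ln y = -5.3090.
Equations: 75.0000·k + 17.0000·ln C = -5.3090;  17.0000·k + 6·ln C = 3.0080.
Solving (det = 161.0000): k = -0.51547, ln C = 1.96184.

k = -0.515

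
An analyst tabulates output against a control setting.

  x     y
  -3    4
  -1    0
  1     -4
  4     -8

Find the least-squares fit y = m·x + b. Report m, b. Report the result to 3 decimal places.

Normal-equation sums: Σx·x = 27, Σx = 1, Σ1 = 4.
Moment sums: Σx·y = -48, Σy = -8.
Eliminating b: 4·(row 1) − 1·(row 2) gives 107·m = 4·(-48) − 1·(-8) = -184, so m = -184/107.
Then b = ((-8) − 1·(-184/107))/4 = -168/107.

m = -1.720, b = -1.570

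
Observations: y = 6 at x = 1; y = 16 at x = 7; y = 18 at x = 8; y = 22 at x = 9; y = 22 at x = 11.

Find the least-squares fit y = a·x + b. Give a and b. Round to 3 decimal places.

a = 1.711, b = 4.479

The normal equations are: 316·a + 36·b = 702;  36·a + 5·b = 84.
(Σx·x = 316, Σx = 36, Σ1 = 5, Σx·y = 702, Σy = 84.)
Δ = 316·5 − 36² = 284.
a = (702·5 − 36·84)/284 = 243/142; b = (316·84 − 36·702)/284 = 318/71.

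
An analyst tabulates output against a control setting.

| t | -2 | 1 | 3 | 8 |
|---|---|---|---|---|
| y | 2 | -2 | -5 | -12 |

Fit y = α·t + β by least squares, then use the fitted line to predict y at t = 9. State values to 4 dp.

ŷ = -13.3868

Forming XᵀX = [[78, 10]; [10, 4]] and Xᵀy = [-117, -17]ᵀ gives XᵀX·[α, β]ᵀ = Xᵀy.
det = 78·4 − 10² = 212.
α = ((-117)·4 − 10·(-17))/212 = -149/106; β = (78·(-17) − 10·(-117))/212 = -39/53.
At t = 9: ŷ = (-149/106)·(9) + (-39/53)·(1) = -1419/106.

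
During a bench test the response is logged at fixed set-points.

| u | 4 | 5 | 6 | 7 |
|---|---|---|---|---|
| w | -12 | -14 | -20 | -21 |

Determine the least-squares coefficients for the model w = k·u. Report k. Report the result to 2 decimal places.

k = -3.06

Entries of XᵀX: Σu·u = 126.
Moment sums: Σu·w = -385.
Normal equations: [[126]]·[k]ᵀ = [-385]ᵀ.
Hence k = -385 / 126 ≈ -3.05556.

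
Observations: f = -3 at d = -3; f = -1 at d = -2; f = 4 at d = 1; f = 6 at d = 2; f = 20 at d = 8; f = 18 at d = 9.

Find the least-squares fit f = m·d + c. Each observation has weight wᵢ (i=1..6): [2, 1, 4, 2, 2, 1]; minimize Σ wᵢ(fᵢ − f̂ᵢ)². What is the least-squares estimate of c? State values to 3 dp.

Normal-equation sums: Σwᵢ·d·d = 243, Σwᵢ·d = 25, Σwᵢ·1 = 12.
For MᵀWf: Σwᵢ·d·f = 542, Σwᵢ·f = 79.
MᵀWM·[m, c]ᵀ = MᵀWf becomes [[243, 25]; [25, 12]]·[m, c]ᵀ = [542, 79]ᵀ.
Eliminating c: 12·(row 1) − 25·(row 2) gives 2291·m = 12·542 − 25·79 = 4529, so m = 4529/2291.
Then c = (79 − 25·(4529/2291))/12 = 5647/2291.

c = 2.465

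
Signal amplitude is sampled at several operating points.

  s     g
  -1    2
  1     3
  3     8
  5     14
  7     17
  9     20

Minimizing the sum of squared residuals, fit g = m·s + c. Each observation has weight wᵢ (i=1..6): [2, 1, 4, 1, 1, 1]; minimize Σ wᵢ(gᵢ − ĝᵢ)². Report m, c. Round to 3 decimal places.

m = 1.921, c = 2.852

Normal-equation sums: Σwᵢ·s·s = 194, Σwᵢ·s = 32, Σwᵢ·1 = 10.
Moment sums: Σwᵢ·s·g = 464, Σwᵢ·g = 90.
So MᵀWM·[m, c]ᵀ = MᵀWg: [[194, 32]; [32, 10]]·[m, c]ᵀ = [464, 90]ᵀ.
Determinant 194·10 − 32² = 916.
m = (464·10 − 32·90)/916 = 440/229; c = (194·90 − 32·464)/916 = 653/229.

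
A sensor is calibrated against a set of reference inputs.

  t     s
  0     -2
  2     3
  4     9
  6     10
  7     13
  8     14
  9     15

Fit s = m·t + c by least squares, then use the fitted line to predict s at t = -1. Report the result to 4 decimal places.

Normal-equation sums: Σt·t = 250, Σt = 36, Σ1 = 7.
Moment sums: Σt·s = 440, Σs = 62.
XᵀX·[m, c]ᵀ = Xᵀs becomes [[250, 36]; [36, 7]]·[m, c]ᵀ = [440, 62]ᵀ.
Eliminating c: 7·(row 1) − 36·(row 2) gives 454·m = 7·440 − 36·62 = 848, so m = 424/227.
Then c = (62 − 36·(424/227))/7 = -170/227.
At t = -1: ŝ = (424/227)·(-1) + (-170/227)·(1) = -594/227.

ŝ = -2.6167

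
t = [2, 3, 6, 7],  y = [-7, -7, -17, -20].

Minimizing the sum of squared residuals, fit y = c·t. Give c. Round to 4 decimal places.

c = -2.8265

The normal equations are: 98·c = -277.
Hence c = -277 / 98 ≈ -2.82653.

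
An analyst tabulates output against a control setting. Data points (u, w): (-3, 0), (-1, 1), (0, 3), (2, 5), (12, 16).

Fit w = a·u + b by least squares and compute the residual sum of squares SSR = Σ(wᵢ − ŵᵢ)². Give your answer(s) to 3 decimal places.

SSR = 0.775

The normal system MᵀM·[a, b]ᵀ = Mᵀw is [[158, 10]; [10, 5]]·[a, b]ᵀ = [201, 25]ᵀ.
Eliminating b: 5·(row 1) − 10·(row 2) gives 690·a = 5·201 − 10·25 = 755, so a = 151/138.
Then b = (25 − 10·(151/138))/5 = 194/69.
Residuals: 65/138, -33/46, 13/69, 0, 4/69; SSR = 107/138.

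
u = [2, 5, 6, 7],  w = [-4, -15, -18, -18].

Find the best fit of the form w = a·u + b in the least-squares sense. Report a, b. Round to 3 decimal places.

Setting ∂/∂a … = 0 gives: 114·a + 20·b = -317;  20·a + 4·b = -55.
(Σu·u = 114, Σu = 20, Σ1 = 4, Σu·w = -317, Σw = -55.)
Δ = 114·4 − 20² = 56.
a = ((-317)·4 − 20·(-55))/56 = -3; b = (114·(-55) − 20·(-317))/56 = 5/4.

a = -3.000, b = 1.250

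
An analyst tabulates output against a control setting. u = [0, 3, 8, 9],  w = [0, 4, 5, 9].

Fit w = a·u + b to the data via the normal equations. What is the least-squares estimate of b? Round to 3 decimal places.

b = 0.519

From the data, Σu·u = 154, Σu = 20, Σ1 = 4.
For Mᵀw: Σu·w = 133, Σw = 18.
MᵀM·[a, b]ᵀ = Mᵀw becomes [[154, 20]; [20, 4]]·[a, b]ᵀ = [133, 18]ᵀ.
det = 154·4 − 20² = 216.
a = (133·4 − 20·18)/216 = 43/54; b = (154·18 − 20·133)/216 = 14/27.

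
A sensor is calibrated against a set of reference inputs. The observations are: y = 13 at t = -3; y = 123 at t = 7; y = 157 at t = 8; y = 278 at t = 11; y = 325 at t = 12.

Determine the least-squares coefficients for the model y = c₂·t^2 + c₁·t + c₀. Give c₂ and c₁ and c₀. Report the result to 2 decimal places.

Forming AᵀA = [[41955, 3887, 387]; [3887, 387, 35]; [387, 35, 5]] and Aᵀy = [96630, 9036, 896]ᵀ gives AᵀA·[c₂, c₁, c₀]ᵀ = Aᵀy.
Row-reducing yields c₂ = 772139/395608, c₁ = 1294935/395608, c₀ = 1032425/197804.

c₂ = 1.95, c₁ = 3.27, c₀ = 5.22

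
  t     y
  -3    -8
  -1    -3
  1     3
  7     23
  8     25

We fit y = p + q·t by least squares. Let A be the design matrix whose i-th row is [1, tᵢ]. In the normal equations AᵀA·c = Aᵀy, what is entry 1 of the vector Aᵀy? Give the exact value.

40

Entry 1 ↔ basis 1, so (Aᵀy)_{1} = Σᵢ yᵢ = (1)·(-8) + (1)·(-3) + (1)·(3) + (1)·(23) + (1)·(25) = 40.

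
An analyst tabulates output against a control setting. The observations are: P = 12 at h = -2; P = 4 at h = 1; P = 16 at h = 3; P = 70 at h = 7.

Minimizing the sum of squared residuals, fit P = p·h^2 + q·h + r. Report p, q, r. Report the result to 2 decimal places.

From the data, Σh^2·h^2 = 2499, Σh^2·h = 363, Σh^2 = 63, Σh·h = 63, Σh = 9, Σ1 = 4.
And Σh^2·P = 3626, Σh·P = 518, ΣP = 102.
AᵀA·[p, q, r]ᵀ = AᵀP becomes [[2499, 363, 63]; [363, 63, 9]; [63, 9, 4]]·[p, q, r]ᵀ = [3626, 518, 102]ᵀ.
Row-reducing yields p = 7501/5154, q = -4039/5154, r = 3729/859.

p = 1.46, q = -0.78, r = 4.34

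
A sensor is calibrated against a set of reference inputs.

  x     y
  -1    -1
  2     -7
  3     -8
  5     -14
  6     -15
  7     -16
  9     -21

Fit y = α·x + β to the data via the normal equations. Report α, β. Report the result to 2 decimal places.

α = -1.99, β = -2.89

From the data, Σx·x = 205, Σx = 31, Σ1 = 7.
Moment sums: Σx·y = -498, Σy = -82.
Determinant 205·7 − 31² = 474.
α = ((-498)·7 − 31·(-82))/474 = -472/237; β = (205·(-82) − 31·(-498))/474 = -686/237.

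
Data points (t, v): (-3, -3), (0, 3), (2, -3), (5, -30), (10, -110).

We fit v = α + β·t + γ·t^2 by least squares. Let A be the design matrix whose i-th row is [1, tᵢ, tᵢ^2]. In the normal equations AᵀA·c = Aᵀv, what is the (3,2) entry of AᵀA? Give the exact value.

Row 3 ↔ basis t^2, column 2 ↔ basis t, so (AᵀA)_{3,2} = Σᵢ (t^2)·(t) = (9)·(-3) + (0)·(0) + (4)·(2) + (25)·(5) + (100)·(10) = 1106.

1106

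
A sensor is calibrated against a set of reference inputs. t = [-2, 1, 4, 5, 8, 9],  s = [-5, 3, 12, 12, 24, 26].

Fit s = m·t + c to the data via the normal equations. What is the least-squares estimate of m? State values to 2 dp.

m = 2.84

Sums needed: Σt·t = 191, Σt = 25, Σ1 = 6.
Right-hand side: Σt·s = 547, Σs = 72.
So AᵀA·[m, c]ᵀ = Aᵀs: [[191, 25]; [25, 6]]·[m, c]ᵀ = [547, 72]ᵀ.
Eliminating c: 6·(row 1) − 25·(row 2) gives 521·m = 6·547 − 25·72 = 1482, so m = 1482/521.
Then c = (72 − 25·(1482/521))/6 = 77/521.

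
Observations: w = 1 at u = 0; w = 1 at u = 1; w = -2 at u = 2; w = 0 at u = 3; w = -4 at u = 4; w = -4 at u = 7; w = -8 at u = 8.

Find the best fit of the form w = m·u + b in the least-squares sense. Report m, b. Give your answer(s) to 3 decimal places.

m = -1.003, b = 1.295

The normal system AᵀA·[m, b]ᵀ = Aᵀw is [[143, 25]; [25, 7]]·[m, b]ᵀ = [-111, -16]ᵀ.
det = 143·7 − 25² = 376.
m = ((-111)·7 − 25·(-16))/376 = -377/376; b = (143·(-16) − 25·(-111))/376 = 487/376.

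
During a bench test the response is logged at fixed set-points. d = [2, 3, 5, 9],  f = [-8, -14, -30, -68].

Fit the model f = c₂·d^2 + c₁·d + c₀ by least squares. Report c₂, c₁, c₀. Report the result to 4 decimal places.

c₂ = -0.3172, c₁ = -5.1237, c₀ = 3.7742

From the data, Σd^2·d^2 = 7283, Σd^2·d = 889, Σd^2 = 119, Σd·d = 119, Σd = 19, Σ1 = 4.
Moment sums: Σd^2·f = -6416, Σd·f = -820, Σf = -120.
AᵀA·[c₂, c₁, c₀]ᵀ = Aᵀf becomes [[7283, 889, 119]; [889, 119, 19]; [119, 19, 4]]·[c₂, c₁, c₀]ᵀ = [-6416, -820, -120]ᵀ.
Inverting the 3×3 Gram matrix, [c₂, c₁, c₀]ᵀ = [-59/186, -953/186, 117/31]ᵀ.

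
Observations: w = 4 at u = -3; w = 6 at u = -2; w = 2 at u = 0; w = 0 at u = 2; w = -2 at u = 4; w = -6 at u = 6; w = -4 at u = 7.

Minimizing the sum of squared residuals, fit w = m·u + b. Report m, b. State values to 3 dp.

m = -1.067, b = 2.133

From the data, Σu·u = 118, Σu = 14, Σ1 = 7.
And Σu·w = -96, Σw = 0.
Determinant 118·7 − 14² = 630.
m = ((-96)·7 − 14·0)/630 = -16/15; b = (118·0 − 14·(-96))/630 = 32/15.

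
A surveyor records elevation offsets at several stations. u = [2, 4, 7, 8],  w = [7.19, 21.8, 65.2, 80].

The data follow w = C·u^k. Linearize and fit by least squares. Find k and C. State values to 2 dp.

Let Y = ln w. Fitting Y = k·ln u + ln C by least squares:
XᵀX = [[10.5129, 6.1048]; [6.1048, 4]], rhs = [22.8809, 13.6141]ᵀ  (here Σln u = 6.1048, Σ(ln u)² = 10.5129, Σln w = 13.6141, Σln u·ln w = 22.8809).
Δ = 10.5129·4 − (6.1048)² = 4.7831; k = (22.8809·4 − 6.1048·13.6141)/4.7831 = 1.75879, ln C = (10.5129·13.6141 − 6.1048·22.8809)/4.7831 = 0.71926, so C = exp(0.71926) = 2.05291.

k = 1.76, C = 2.05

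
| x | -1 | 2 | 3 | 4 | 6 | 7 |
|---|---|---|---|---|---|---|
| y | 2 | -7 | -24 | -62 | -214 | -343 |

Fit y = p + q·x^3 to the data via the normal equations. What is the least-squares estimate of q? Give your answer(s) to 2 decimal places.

q = -1.00

The normal equations are: 6·p + 657·q = -648;  657·p + 169195·q = -168547.
Δ = 6·169195 − 657² = 583521.
p = ((-648)·169195 − 657·(-168547))/583521 = 365673/194507; q = (6·(-168547) − 657·(-648))/583521 = -195182/194507.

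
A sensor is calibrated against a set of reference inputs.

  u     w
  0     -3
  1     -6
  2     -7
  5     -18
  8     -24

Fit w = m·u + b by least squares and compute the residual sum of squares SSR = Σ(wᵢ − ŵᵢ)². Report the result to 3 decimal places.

SSR = 4.636

Normal-equation sums: Σu·u = 94, Σu = 16, Σ1 = 5.
Right-hand side: Σu·w = -302, Σw = -58.
Normal equations: [[94, 16]; [16, 5]]·[m, b]ᵀ = [-302, -58]ᵀ.
Δ = 94·5 − 16² = 214.
m = ((-302)·5 − 16·(-58))/214 = -291/107; b = (94·(-58) − 16·(-302))/214 = -310/107.
Residuals: -11/107, -41/107, 143/107, -161/107, 70/107; SSR = 496/107.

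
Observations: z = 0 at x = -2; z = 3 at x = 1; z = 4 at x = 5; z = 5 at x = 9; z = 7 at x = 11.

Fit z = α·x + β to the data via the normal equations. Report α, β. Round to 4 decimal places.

α = 0.4606, β = 1.5890

Setting ∂/∂α … = 0 gives: 232·α + 24·β = 145;  24·α + 5·β = 19.
(Σx·x = 232, Σx = 24, Σ1 = 5, Σx·z = 145, Σz = 19.)
det = 232·5 − 24² = 584.
α = (145·5 − 24·19)/584 = 269/584; β = (232·19 − 24·145)/584 = 116/73.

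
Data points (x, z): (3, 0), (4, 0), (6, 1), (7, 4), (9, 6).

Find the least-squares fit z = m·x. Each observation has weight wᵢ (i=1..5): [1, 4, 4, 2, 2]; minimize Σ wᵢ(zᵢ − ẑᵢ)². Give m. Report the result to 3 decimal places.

The normal system MᵀWM·[m]ᵀ = MᵀWz is [[477]]·[m]ᵀ = [188]ᵀ.
m = 188/477 = 0.39413.

m = 0.394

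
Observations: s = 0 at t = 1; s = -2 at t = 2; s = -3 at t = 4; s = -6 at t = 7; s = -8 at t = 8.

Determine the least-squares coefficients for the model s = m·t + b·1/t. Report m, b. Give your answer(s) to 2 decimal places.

m = -0.94, b = 0.81

Entries of AᵀA: Σt·t = 134, Σt·1/t = 5, Σ1/t·1/t = 4229/3136.
And Σt·s = -122, Σ1/t·s = -101/28.
So AᵀA·[m, b]ᵀ = Aᵀs: [[134, 5]; [5, 4229/3136]]·[m, b]ᵀ = [-122, -101/28]ᵀ.
Eliminating b: (4229/3136)·(row 1) − 5·(row 2) gives (244143/1568)·m = (4229/3136)·(-122) − 5·(-101/28) = -229689/1568, so m = -25521/27127.
Then b = ((-101/28) − 5·(-25521/27127))/(4229/3136) = 22064/27127.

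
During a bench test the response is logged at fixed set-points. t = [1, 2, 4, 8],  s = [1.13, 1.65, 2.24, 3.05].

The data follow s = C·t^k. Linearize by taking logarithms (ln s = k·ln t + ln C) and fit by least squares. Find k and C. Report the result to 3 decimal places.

k = 0.474, C = 1.154

Let Y = ln s. Fitting Y = k·ln t + ln C by least squares:
AᵀA = [[6.7263, 4.1589]; [4.1589, 4]], rhs = [3.7840, 2.5446]ᵀ  (here Σln t = 4.1589, Σ(ln t)² = 6.7263, Σln s = 2.5446, Σln t·ln s = 3.7840).
Δ = 6.7263·4 − (4.1589)² = 9.6091; k = (3.7840·4 − 4.1589·2.5446)/9.6091 = 0.47385, ln C = (6.7263·2.5446 − 4.1589·3.7840)/9.6091 = 0.14348, so C = exp(0.14348) = 1.15429.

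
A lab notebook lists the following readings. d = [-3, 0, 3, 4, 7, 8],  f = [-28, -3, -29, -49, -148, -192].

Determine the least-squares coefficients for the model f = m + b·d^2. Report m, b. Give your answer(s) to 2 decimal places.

m = -2.10, b = -2.97

From the data, Σ1 = 6, Σd^2 = 147, Σd^2·d^2 = 6915.
And Σf = -449, Σd^2·f = -20837.
Determinant 6·6915 − 147² = 19881.
m = ((-449)·6915 − 147·(-20837))/19881 = -4644/2209; b = (6·(-20837) − 147·(-449))/19881 = -19673/6627.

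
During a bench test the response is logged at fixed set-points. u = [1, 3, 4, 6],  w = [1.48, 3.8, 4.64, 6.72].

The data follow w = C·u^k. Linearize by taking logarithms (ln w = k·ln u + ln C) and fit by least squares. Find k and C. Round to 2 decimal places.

Linearized form: ln w = k·ln u + ln C. From the 4 transformed points,
Sums: Σln u = 4.2767, Σ(ln u)² = 6.3392, Σln w = 5.1668, Σln u·ln w = 7.0077.
Normal system: [[6.3392, 4.2767]; [4.2767, 4]]·[k, ln C]ᵀ = [7.0077, 5.1668]ᵀ.
Solving (det = 7.0668): k = 0.83968, ln C = 0.39396, so C = exp(0.39396) = 1.48283.

k = 0.84, C = 1.48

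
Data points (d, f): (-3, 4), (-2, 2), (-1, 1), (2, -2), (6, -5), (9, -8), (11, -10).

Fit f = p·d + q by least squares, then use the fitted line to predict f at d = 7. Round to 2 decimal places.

f̂ = -6.21

The normal equations are: 256·p + 22·q = -233;  22·p + 7·q = -18.
Eliminating q: 7·(row 1) − 22·(row 2) gives 1308·p = 7·(-233) − 22·(-18) = -1235, so p = -1235/1308.
Then q = ((-18) − 22·(-1235/1308))/7 = 259/654.
At d = 7: f̂ = (-1235/1308)·(7) + (259/654)·(1) = -2709/436.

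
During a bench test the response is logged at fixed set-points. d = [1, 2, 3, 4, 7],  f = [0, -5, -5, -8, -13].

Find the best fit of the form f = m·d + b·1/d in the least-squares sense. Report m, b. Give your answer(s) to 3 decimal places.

Sums needed: Σd·d = 79, Σd·1/d = 5, Σ1/d·1/d = 10189/7056.
For Mᵀf: Σd·f = -148, Σ1/d·f = -337/42.
MᵀM·[m, b]ᵀ = Mᵀf becomes [[79, 5]; [5, 10189/7056]]·[m, b]ᵀ = [-148, -337/42]ᵀ.
Eliminating b: (10189/7056)·(row 1) − 5·(row 2) gives (628531/7056)·m = (10189/7056)·(-148) − 5·(-337/42) = -306223/1764, so m = -1224892/628531.
Then b = ((-337/42) − 5·(-1224892/628531))/(10189/7056) = 748776/628531.

m = -1.949, b = 1.191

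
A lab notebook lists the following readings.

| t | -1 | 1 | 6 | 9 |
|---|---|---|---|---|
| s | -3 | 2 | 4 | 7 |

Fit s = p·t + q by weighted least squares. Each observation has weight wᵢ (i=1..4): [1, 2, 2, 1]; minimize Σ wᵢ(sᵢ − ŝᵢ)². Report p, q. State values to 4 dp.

p = 0.7876, q = -0.2212

The normal system MᵀWM·[p, q]ᵀ = MᵀWs is [[156, 22]; [22, 6]]·[p, q]ᵀ = [118, 16]ᵀ.
det = 156·6 − 22² = 452.
p = (118·6 − 22·16)/452 = 89/113; q = (156·16 − 22·118)/452 = -25/113.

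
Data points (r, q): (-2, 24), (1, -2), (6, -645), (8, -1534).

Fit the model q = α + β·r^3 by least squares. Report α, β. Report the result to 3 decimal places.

With design matrix X, XᵀX = [[4, 721]; [721, 308865]] and Xᵀq = [-2157, -924922]ᵀ.
Δ = 4·308865 − 721² = 715619.
α = ((-2157)·308865 − 721·(-924922))/715619 = 646957/715619; β = (4·(-924922) − 721·(-2157))/715619 = -2144491/715619.

α = 0.904, β = -2.997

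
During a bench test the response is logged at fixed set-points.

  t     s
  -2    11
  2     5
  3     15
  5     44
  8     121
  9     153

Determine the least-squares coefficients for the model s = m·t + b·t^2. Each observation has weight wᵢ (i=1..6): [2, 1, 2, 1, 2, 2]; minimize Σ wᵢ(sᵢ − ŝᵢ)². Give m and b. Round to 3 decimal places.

With design matrix M, MᵀWM = [[345, 2653]; [2653, 22149]] and MᵀWs = [4966, 41752]ᵀ.
det = 345·22149 − 2653² = 602996.
m = (4966·22149 − 2653·41752)/602996 = -388061/301498; b = (345·41752 − 2653·4966)/602996 = 614821/301498.

m = -1.287, b = 2.039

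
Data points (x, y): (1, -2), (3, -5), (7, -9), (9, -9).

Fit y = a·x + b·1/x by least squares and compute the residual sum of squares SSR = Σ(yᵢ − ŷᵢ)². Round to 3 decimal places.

With design matrix M, MᵀM = [[140, 4]; [4, 4540/3969]] and Mᵀy = [-161, -125/21]ᵀ.
Δ = 140·(4540/3969) − 4² = 81728/567.
a = ((-161)·(4540/3969) − 4·(-125/21))/(81728/567) = -11365/10216; b = (140·(-125/21) − 4·(-161))/(81728/567) = -13419/10216.
Residuals: 544/1277, -1564/1277, -1309/1277, 1479/1277; SSR = 5202/1277.

SSR = 4.074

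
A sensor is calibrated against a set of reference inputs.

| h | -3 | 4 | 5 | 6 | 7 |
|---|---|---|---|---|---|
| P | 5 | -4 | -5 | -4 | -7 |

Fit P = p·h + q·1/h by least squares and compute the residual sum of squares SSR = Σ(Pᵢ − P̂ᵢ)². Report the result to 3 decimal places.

Setting ∂/∂p … = 0 gives: 135·p + 5·q = -129;  5·p + (46181/176400)·q = -16/3.
(Σh·h = 135, Σh·1/h = 5, Σ1/h·1/h = 46181/176400, Σh·P = -129, Σ1/h·P = -16/3.)
Eliminating q: (46181/176400)·(row 1) − 5·(row 2) gives (40543/3920)·p = (46181/176400)·(-129) − 5·(-16/3) = -139261/19600, so p = -139261/202715.
Then q = ((-16/3) − 5·(-139261/202715))/(46181/176400) = -294000/40543.
Residuals: 105792/202715, 113684/202715, -4654/40543, 269706/202715, -234178/202715; SSR = 750996/202715.

SSR = 3.705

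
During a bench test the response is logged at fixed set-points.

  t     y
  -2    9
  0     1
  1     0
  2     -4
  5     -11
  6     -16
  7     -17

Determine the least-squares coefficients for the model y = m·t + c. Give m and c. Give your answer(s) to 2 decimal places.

From the data, Σt·t = 119, Σt = 19, Σ1 = 7.
Right-hand side: Σt·y = -296, Σy = -38.
AᵀA·[m, c]ᵀ = Aᵀy becomes [[119, 19]; [19, 7]]·[m, c]ᵀ = [-296, -38]ᵀ.
det = 119·7 − 19² = 472.
m = ((-296)·7 − 19·(-38))/472 = -675/236; c = (119·(-38) − 19·(-296))/472 = 551/236.

m = -2.86, c = 2.33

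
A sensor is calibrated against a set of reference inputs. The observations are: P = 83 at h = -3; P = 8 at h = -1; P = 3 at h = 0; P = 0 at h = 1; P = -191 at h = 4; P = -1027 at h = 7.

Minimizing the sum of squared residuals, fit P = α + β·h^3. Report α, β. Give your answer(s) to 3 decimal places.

Compute the Gram sums: Σ1 = 6, Σh^3 = 380, Σh^3·h^3 = 122476.
Moment sums: ΣP = -1124, Σh^3·P = -366734.
det = 6·122476 − 380² = 590456.
α = ((-1124)·122476 − 380·(-366734))/590456 = 211987/73807; β = (6·(-366734) − 380·(-1124))/590456 = -443321/147614.

α = 2.872, β = -3.003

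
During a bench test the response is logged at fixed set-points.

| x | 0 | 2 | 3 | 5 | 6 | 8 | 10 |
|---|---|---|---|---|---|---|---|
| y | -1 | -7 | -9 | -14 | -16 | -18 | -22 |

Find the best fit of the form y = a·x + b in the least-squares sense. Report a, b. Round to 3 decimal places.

MᵀM·[a, b]ᵀ = Mᵀy reads: 238·a + 34·b = -571;  34·a + 7·b = -87.
det = 238·7 − 34² = 510.
a = ((-571)·7 − 34·(-87))/510 = -1039/510; b = (238·(-87) − 34·(-571))/510 = -38/15.

a = -2.037, b = -2.533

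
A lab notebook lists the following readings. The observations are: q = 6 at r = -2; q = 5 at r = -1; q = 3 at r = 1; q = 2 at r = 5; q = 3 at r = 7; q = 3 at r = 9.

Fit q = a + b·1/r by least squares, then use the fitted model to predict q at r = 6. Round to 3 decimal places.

q̂ = 3.391

Compute the Gram sums: Σ1 = 6, Σ1/r = -29/630, Σ1/r·1/r = 921901/396900.
And Σq = 22, Σ1/r·q = -403/105.
MᵀM·[a, b]ᵀ = Mᵀq becomes [[6, -29/630]; [-29/630, 921901/396900]]·[a, b]ᵀ = [22, -403/105]ᵀ.
Eliminating b: (921901/396900)·(row 1) − (-29/630)·(row 2) gives (1106113/79380)·a = (921901/396900)·22 − (-29/630)·(-403/105) = 202117/3969, so a = 4042340/1106113.
Then b = ((-403/105) − (-29/630)·(4042340/1106113))/(921901/396900) = -1747620/1106113.
At r = 6: q̂ = (4042340/1106113)·(1) + (-1747620/1106113)·(1/6) = 3751070/1106113.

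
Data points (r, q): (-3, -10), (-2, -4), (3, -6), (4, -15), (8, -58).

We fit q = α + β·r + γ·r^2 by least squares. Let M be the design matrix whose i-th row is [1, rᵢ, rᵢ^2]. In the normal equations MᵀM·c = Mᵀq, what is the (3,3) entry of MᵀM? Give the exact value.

4530

Row 3 ↔ basis r^2, column 3 ↔ basis r^2, so (MᵀM)_{3,3} = Σᵢ (r^2)·(r^2) = (9)·(9) + (4)·(4) + (9)·(9) + (16)·(16) + (64)·(64) = 4530.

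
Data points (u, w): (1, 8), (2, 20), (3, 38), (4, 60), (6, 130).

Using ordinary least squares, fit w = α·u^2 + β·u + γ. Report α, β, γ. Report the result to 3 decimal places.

From the data, Σu^2·u^2 = 1650, Σu^2·u = 316, Σu^2 = 66, Σu·u = 66, Σu = 16, Σ1 = 5.
Moment sums: Σu^2·w = 6070, Σu·w = 1182, Σw = 256.
Row-reducing yields α = 2253/679, β = 691/679, γ = 402/97.

α = 3.318, β = 1.018, γ = 4.144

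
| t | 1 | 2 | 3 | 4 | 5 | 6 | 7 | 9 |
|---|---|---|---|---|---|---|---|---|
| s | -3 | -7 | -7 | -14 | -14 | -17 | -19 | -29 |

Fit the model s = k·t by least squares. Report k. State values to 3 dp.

k = -2.986

Compute the Gram sums: Σt·t = 221.
Right-hand side: Σt·s = -660.
Hence k = -660 / 221 ≈ -2.98643.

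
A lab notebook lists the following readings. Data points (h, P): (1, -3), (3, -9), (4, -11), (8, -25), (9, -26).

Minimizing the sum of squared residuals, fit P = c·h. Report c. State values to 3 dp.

Sums needed: Σh·h = 171.
Right-hand side: Σh·P = -508.
Hence c = -508 / 171 ≈ -2.97076.

c = -2.971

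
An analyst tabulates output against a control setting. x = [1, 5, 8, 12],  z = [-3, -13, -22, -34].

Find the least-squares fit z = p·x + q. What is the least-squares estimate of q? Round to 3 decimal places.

q = 0.400

The normal system AᵀA·[p, q]ᵀ = Aᵀz is [[234, 26]; [26, 4]]·[p, q]ᵀ = [-652, -72]ᵀ.
Δ = 234·4 − 26² = 260.
p = ((-652)·4 − 26·(-72))/260 = -184/65; q = (234·(-72) − 26·(-652))/260 = 2/5.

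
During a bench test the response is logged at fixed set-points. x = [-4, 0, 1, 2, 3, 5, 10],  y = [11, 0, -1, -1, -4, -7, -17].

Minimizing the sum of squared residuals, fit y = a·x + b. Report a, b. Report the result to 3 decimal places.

With design matrix M, MᵀM = [[155, 17]; [17, 7]] and Mᵀy = [-264, -19]ᵀ.
Δ = 155·7 − 17² = 796.
a = ((-264)·7 − 17·(-19))/796 = -1525/796; b = (155·(-19) − 17·(-264))/796 = 1543/796.

a = -1.916, b = 1.938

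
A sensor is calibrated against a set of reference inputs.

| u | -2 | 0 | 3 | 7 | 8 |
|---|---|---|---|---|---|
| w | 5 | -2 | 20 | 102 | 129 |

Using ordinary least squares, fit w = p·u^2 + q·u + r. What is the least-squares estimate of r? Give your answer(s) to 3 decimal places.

r = -0.866

Normal-equation sums: Σu^2·u^2 = 6594, Σu^2·u = 874, Σu^2 = 126, Σu·u = 126, Σu = 16, Σ1 = 5.
And Σu^2·w = 13454, Σu·w = 1796, Σw = 254.
So AᵀA·[p, q, r]ᵀ = Aᵀw: [[6594, 874, 126]; [874, 126, 16]; [126, 16, 5]]·[p, q, r]ᵀ = [13454, 1796, 254]ᵀ.
Solving the 3×3 system (Gaussian elimination) gives p = 7351/3872, q = 4627/3872, r = -1677/1936.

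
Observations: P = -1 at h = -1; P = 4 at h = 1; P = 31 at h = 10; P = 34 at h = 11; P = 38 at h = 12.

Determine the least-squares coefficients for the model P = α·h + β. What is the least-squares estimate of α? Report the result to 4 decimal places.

α = 2.9853

Entries of XᵀX: Σh·h = 367, Σh = 33, Σ1 = 5.
For XᵀP: Σh·P = 1145, ΣP = 106.
XᵀX·[α, β]ᵀ = XᵀP becomes [[367, 33]; [33, 5]]·[α, β]ᵀ = [1145, 106]ᵀ.
Eliminating β: 5·(row 1) − 33·(row 2) gives 746·α = 5·1145 − 33·106 = 2227, so α = 2227/746.
Then β = (106 − 33·(2227/746))/5 = 1117/746.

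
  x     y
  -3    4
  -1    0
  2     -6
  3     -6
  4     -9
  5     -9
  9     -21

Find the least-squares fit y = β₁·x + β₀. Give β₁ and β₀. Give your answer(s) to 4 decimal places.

β₁ = -1.9740, β₀ = -1.3563

Entries of AᵀA: Σx·x = 145, Σx = 19, Σ1 = 7.
Moment sums: Σx·y = -312, Σy = -47.
Normal equations: [[145, 19]; [19, 7]]·[β₁, β₀]ᵀ = [-312, -47]ᵀ.
Δ = 145·7 − 19² = 654.
β₁ = ((-312)·7 − 19·(-47))/654 = -1291/654; β₀ = (145·(-47) − 19·(-312))/654 = -887/654.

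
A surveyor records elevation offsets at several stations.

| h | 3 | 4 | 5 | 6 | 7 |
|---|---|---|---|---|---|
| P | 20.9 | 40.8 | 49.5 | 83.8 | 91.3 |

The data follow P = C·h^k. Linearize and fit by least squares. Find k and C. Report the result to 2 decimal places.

Taking logs, ln P = k·ln h + ln C, so regress ln P on ln h.
Over the data: Σln h = 7.8320, Σ(ln h)² = 12.7160, Σln P = 19.5930, Σln h·ln P = 31.4796.
Normal system: [[12.7160, 7.8320]; [7.8320, 5]]·[k, ln C]ᵀ = [31.4796, 19.5930]ᵀ.
Slope k = (n·Σln h·ln P − Σln h·Σln P)/(n·Σ(ln h)² − (Σln h)²) = (5·31.4796 − 7.8320·19.5930)/2.2397 = 1.76170; ln C = (Σln P − k·Σln h)/n = 1.15906, so C = exp(1.15906) = 3.18694.

k = 1.76, C = 3.19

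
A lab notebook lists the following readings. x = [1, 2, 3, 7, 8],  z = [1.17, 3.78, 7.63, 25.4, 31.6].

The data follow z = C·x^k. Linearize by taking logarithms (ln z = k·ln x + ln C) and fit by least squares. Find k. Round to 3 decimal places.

k = 1.569

Taking logs, ln z = k·ln x + ln C, so regress ln z on ln x.
AᵀA = [[9.7980, 5.8171]; [5.8171, 5]], rhs = [16.6293, 10.2067]ᵀ  (here Σln x = 5.8171, Σ(ln x)² = 9.7980, Σln z = 10.2067, Σln x·ln z = 16.6293).
Δ = 9.7980·5 − (5.8171)² = 15.1514; k = (16.6293·5 − 5.8171·10.2067)/15.1514 = 1.56903, ln C = (9.7980·10.2067 − 5.8171·16.6293)/15.1514 = 0.21590.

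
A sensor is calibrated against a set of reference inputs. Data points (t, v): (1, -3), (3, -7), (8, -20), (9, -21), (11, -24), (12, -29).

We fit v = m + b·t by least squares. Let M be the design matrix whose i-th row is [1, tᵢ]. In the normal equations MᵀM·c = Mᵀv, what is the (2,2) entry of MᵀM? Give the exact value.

420

Row 2 ↔ basis t, column 2 ↔ basis t, so (MᵀM)_{2,2} = Σᵢ (t)·(t) = (1)·(1) + (3)·(3) + (8)·(8) + (9)·(9) + (11)·(11) + (12)·(12) = 420.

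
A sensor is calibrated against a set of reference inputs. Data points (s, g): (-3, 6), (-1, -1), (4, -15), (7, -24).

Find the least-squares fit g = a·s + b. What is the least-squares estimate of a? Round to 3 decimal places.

a = -2.956

Normal-equation sums: Σs·s = 75, Σs = 7, Σ1 = 4.
Right-hand side: Σs·g = -245, Σg = -34.
MᵀM·[a, b]ᵀ = Mᵀg becomes [[75, 7]; [7, 4]]·[a, b]ᵀ = [-245, -34]ᵀ.
Determinant 75·4 − 7² = 251.
a = ((-245)·4 − 7·(-34))/251 = -742/251; b = (75·(-34) − 7·(-245))/251 = -835/251.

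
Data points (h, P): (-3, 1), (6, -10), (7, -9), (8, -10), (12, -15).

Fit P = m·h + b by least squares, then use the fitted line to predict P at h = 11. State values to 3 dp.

P̂ = -13.846

With design matrix A, AᵀA = [[302, 30]; [30, 5]] and AᵀP = [-386, -43]ᵀ.
det = 302·5 − 30² = 610.
m = ((-386)·5 − 30·(-43))/610 = -64/61; b = (302·(-43) − 30·(-386))/610 = -703/305.
At h = 11: P̂ = (-64/61)·(11) + (-703/305)·(1) = -4223/305.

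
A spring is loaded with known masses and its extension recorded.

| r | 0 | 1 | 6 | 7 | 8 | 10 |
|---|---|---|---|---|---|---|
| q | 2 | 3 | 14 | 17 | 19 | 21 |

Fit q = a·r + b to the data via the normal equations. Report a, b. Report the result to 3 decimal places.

a = 2.050, b = 1.731

Entries of AᵀA: Σr·r = 250, Σr = 32, Σ1 = 6.
Moment sums: Σr·q = 568, Σq = 76.
Normal equations: [[250, 32]; [32, 6]]·[a, b]ᵀ = [568, 76]ᵀ.
Eliminating b: 6·(row 1) − 32·(row 2) gives 476·a = 6·568 − 32·76 = 976, so a = 244/119.
Then b = (76 − 32·(244/119))/6 = 206/119.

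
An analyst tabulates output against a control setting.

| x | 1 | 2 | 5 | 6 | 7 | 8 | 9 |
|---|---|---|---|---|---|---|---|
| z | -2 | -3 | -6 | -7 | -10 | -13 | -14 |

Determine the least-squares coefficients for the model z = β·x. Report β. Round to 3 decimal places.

Compute the Gram sums: Σx·x = 260.
Moment sums: Σx·z = -380.
Hence β = -380 / 260 ≈ -1.46154.

β = -1.462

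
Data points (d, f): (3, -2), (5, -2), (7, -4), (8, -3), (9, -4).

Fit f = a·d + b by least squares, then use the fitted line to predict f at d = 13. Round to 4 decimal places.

f̂ = -5.2759

From the data, Σd·d = 228, Σd = 32, Σ1 = 5.
And Σd·f = -104, Σf = -15.
Normal equations: [[228, 32]; [32, 5]]·[a, b]ᵀ = [-104, -15]ᵀ.
Eliminating b: 5·(row 1) − 32·(row 2) gives 116·a = 5·(-104) − 32·(-15) = -40, so a = -10/29.
Then b = ((-15) − 32·(-10/29))/5 = -23/29.
At d = 13: f̂ = (-10/29)·(13) + (-23/29)·(1) = -153/29.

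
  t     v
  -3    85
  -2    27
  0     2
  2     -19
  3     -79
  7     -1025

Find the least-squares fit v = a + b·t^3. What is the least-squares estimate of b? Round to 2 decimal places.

Compute the Gram sums: Σ1 = 6, Σt^3 = 343, Σt^3·t^3 = 119235.
Right-hand side: Σv = -1009, Σt^3·v = -356371.
Normal equations: [[6, 343]; [343, 119235]]·[a, b]ᵀ = [-1009, -356371]ᵀ.
det = 6·119235 − 343² = 597761.
a = ((-1009)·119235 − 343·(-356371))/597761 = 1927138/597761; b = (6·(-356371) − 343·(-1009))/597761 = -1792139/597761.

b = -3.00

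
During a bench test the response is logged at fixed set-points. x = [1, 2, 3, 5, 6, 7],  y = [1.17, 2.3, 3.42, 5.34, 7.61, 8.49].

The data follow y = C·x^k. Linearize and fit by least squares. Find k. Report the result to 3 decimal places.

k = 1.017

Let Y = ln y. Fitting Y = k·ln x + ln C by least squares:
Σln x = 7.1389, Σ(ln x)² = 11.2747, Σln y = 8.0631, Σln x·ln y = 12.4228.
Equations: 11.2747·k + 7.1389·ln C = 12.4228;  7.1389·k + 6·ln C = 8.0631.
Δ = 11.2747·6 − (7.1389)² = 16.6845; k = (12.4228·6 − 7.1389·8.0631)/16.6845 = 1.01742, ln C = (11.2747·8.0631 − 7.1389·12.4228)/16.6845 = 0.13332.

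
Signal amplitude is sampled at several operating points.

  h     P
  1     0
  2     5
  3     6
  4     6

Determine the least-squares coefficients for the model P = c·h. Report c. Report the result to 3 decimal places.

c = 1.733

Sums needed: Σh·h = 30.
For MᵀP: Σh·P = 52.
Normal equations: [[30]]·[c]ᵀ = [52]ᵀ.
Hence c = 52 / 30 ≈ 1.73333.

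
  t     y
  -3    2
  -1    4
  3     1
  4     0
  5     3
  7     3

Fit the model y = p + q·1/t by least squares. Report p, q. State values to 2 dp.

The normal equations are: 6·p + (-57/140)·q = 13;  (-57/140)·p + (237281/176400)·q = -347/105.
(Σ1 = 6, Σ1/t = -57/140, Σ1/t·1/t = 237281/176400, Σy = 13, Σ1/t·y = -347/105.)
Eliminating q: (237281/176400)·(row 1) − (-57/140)·(row 2) gives (92963/11760)·p = (237281/176400)·13 − (-57/140)·(-347/105) = 569461/35280, so p = 569461/278889.
Then q = ((-347/105) − (-57/140)·(569461/278889))/(237281/176400) = -170940/92963.

p = 2.04, q = -1.84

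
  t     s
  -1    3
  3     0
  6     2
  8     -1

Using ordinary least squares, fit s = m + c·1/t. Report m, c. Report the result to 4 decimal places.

Normal-equation sums: Σ1 = 4, Σ1/t = -3/8, Σ1/t·1/t = 665/576.
Right-hand side: Σs = 4, Σ1/t·s = -67/24.
So MᵀM·[m, c]ᵀ = Mᵀs: [[4, -3/8]; [-3/8, 665/576]]·[m, c]ᵀ = [4, -67/24]ᵀ.
Δ = 4·(665/576) − (-3/8)² = 2579/576.
m = (4·(665/576) − (-3/8)·(-67/24))/(2579/576) = 2057/2579; c = (4·(-67/24) − (-3/8)·4)/(2579/576) = -5568/2579.

m = 0.7976, c = -2.1590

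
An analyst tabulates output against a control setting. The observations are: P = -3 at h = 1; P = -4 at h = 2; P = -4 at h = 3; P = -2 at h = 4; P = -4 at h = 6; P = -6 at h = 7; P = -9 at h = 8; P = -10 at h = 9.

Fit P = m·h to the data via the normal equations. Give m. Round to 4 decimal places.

Normal-equation sums: Σh·h = 260.
And Σh·P = -259.
Normal equations: [[260]]·[m]ᵀ = [-259]ᵀ.
Hence m = -259 / 260 ≈ -0.996154.

m = -0.9962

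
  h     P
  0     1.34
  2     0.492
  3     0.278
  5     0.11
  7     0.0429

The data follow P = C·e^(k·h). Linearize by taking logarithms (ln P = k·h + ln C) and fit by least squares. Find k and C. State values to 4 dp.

k = -0.4917, C = 1.2985

Linearized form: ln P = k·h + ln C. From the 5 transformed points,
XᵀX = [[87.0000, 17.0000]; [17.0000, 5]], rhs = [-38.3375, -7.0529]ᵀ  (here Σh = 17.0000, Σ(h)² = 87.0000, Σln P = -7.0529, Σh·ln P = -38.3375).
Slope k = (n·Σh·ln P − Σh·Σln P)/(n·Σ(h)² − (Σh)²) = (5·-38.3375 − 17.0000·-7.0529)/146.0000 = -0.49170; ln C = (Σln P − k·Σh)/n = 0.26120, so C = exp(0.26120) = 1.29849.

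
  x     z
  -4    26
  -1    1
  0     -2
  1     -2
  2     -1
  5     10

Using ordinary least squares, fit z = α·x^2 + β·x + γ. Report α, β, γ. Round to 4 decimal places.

Forming AᵀA = [[899, 69, 47]; [69, 47, 3]; [47, 3, 6]] and Aᵀz = [661, -59, 32]ᵀ gives AᵀA·[α, β, γ]ᵀ = Aᵀz.
Inverting the 3×3 Gram matrix, [α, β, γ]ᵀ = [1, -241/91, -107/91]ᵀ.

α = 1.0000, β = -2.6484, γ = -1.1758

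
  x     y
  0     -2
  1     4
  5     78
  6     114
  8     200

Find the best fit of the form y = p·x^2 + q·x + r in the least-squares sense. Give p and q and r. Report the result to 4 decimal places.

Entries of MᵀM: Σx^2·x^2 = 6018, Σx^2·x = 854, Σx^2 = 126, Σx·x = 126, Σx = 20, Σ1 = 5.
For Mᵀy: Σx^2·y = 18858, Σx·y = 2678, Σy = 394.
So MᵀM·[p, q, r]ᵀ = Mᵀy: [[6018, 854, 126]; [854, 126, 20]; [126, 20, 5]]·[p, q, r]ᵀ = [18858, 2678, 394]ᵀ.
Row-reducing yields p = 3913/1292, q = 1179/1292, r = -757/646.

p = 3.0286, q = 0.9125, r = -1.1718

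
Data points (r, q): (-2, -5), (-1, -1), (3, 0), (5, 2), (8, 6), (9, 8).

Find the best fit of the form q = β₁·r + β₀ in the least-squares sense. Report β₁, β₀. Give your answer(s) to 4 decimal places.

β₁ = 1.0097, β₀ = -2.0355

Entries of MᵀM: Σr·r = 184, Σr = 22, Σ1 = 6.
Right-hand side: Σr·q = 141, Σq = 10.
Normal equations: [[184, 22]; [22, 6]]·[β₁, β₀]ᵀ = [141, 10]ᵀ.
det = 184·6 − 22² = 620.
β₁ = (141·6 − 22·10)/620 = 313/310; β₀ = (184·10 − 22·141)/620 = -631/310.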